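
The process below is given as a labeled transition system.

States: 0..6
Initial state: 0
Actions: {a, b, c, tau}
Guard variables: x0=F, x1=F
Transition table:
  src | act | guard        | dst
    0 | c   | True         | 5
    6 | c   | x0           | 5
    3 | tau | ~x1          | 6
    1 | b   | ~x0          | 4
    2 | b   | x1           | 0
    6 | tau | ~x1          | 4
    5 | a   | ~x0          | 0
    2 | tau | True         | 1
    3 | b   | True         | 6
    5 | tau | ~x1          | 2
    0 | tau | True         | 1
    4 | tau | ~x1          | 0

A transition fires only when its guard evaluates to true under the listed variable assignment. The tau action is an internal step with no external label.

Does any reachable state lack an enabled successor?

Answer: DEADLOCK-FREE

Trace:
R = {0,1,2,4,5}
  0: c→5  tau→1  [2 out]
  1: b→4  [1 out]
  2: tau→1  [1 out]
  4: tau→0  [1 out]
  5: a→0  tau→2  [2 out]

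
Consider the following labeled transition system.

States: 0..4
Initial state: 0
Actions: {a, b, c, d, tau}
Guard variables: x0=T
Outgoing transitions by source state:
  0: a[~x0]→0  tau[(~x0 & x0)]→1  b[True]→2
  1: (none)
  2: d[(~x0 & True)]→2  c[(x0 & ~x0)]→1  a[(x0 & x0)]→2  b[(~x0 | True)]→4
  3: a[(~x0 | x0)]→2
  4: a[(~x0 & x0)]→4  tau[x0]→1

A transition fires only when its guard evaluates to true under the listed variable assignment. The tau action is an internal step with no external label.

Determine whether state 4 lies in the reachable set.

Answer: REACHABLE

Analysis:
5 transition(s) survive guard evaluation.
Layer 0: {0}
Layer 1: {2}  now seen {0,2}
Layer 2: {4}  now seen {0,2,4}
Layer 3: {1}  now seen {0,1,2,4}
Reach set: {0,1,2,4}
witness 4: b·b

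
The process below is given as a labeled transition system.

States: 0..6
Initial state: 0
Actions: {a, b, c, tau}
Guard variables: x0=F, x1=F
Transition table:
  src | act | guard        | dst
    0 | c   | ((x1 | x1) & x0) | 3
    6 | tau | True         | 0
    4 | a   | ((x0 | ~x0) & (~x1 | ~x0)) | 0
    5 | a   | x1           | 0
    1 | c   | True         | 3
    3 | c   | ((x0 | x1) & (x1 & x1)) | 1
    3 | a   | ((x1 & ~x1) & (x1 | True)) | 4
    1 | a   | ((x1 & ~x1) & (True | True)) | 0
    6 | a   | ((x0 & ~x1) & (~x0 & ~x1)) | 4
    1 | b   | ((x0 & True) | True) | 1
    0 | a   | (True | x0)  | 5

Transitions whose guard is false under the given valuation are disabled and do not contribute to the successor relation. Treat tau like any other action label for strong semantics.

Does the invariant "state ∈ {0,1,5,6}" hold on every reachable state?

Answer: INVARIANT HOLDS

Analysis:
Allowed set {0,1,5,6}
R = {0,5}
  0: safe
  5: safe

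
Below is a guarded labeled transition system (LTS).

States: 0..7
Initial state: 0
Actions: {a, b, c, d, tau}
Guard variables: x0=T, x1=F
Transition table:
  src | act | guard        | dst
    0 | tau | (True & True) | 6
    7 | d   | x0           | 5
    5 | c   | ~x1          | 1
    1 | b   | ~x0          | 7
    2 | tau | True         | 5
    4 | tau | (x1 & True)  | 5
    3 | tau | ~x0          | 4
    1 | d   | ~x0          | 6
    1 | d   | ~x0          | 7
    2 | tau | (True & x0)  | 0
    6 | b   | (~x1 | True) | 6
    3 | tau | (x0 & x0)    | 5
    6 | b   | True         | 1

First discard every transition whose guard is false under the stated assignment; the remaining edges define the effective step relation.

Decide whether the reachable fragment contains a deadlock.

R = {0,1,6}
  0: tau→6  [deg 1]
  1: ∅  [deadlock]
  6: b→1  b→6  [deg 2]
trace reaching 1: tau·b

Answer: DEADLOCK at state 1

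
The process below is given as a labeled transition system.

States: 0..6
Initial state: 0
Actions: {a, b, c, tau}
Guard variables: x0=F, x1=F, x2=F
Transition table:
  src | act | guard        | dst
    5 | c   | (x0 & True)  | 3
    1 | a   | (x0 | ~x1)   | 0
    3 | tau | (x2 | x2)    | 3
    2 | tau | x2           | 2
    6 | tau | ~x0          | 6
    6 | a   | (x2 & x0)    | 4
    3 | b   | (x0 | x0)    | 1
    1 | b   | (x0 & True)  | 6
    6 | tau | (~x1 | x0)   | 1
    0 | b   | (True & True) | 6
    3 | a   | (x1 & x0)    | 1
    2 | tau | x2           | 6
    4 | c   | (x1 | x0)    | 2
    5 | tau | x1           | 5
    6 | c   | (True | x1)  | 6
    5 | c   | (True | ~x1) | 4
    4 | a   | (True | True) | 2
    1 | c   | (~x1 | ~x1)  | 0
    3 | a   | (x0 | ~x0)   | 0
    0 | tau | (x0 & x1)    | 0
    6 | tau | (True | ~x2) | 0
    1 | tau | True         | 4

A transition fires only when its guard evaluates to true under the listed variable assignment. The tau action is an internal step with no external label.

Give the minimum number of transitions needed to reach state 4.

Answer: 3

Trace:
Breadth-first toward 4:
  Layer 0: {0}
  Layer 1: {6}
  Layer 2: {1}
  Layer 3: {4}
first hit 4 at d=3 via b·tau·tau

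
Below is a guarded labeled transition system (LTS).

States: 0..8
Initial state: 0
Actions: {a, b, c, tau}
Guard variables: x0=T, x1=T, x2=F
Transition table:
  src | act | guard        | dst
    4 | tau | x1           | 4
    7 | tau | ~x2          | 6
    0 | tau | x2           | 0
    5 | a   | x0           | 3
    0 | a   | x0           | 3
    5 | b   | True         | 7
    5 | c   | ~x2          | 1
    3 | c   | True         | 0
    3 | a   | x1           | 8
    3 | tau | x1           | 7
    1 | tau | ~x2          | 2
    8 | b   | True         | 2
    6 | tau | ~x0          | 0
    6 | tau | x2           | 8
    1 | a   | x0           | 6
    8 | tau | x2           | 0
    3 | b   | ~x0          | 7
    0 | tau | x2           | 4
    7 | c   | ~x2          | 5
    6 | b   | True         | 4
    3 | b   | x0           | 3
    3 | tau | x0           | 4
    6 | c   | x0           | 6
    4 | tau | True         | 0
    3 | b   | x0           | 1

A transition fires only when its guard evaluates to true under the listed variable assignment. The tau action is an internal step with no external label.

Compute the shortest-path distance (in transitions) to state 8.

Breadth-first toward 8:
  depth 0: {0}
  depth 1: {3}
  depth 2: {1,4,7,8}
depth(8)=2, e.g. a·a

Answer: 2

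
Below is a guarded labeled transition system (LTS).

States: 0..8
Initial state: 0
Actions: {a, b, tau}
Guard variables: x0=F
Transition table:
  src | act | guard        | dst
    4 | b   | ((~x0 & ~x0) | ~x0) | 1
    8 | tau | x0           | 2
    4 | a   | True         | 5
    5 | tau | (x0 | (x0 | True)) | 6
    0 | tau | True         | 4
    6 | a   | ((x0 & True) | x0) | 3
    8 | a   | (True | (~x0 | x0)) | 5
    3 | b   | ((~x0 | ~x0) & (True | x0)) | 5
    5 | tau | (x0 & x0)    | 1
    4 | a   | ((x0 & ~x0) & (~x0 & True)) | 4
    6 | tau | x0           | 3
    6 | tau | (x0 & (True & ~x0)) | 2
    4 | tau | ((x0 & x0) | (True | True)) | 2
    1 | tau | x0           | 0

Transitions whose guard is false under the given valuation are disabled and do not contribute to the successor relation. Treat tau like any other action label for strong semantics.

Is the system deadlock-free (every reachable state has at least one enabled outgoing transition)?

Reachable = {0,1,2,4,5,6}
  0: tau→4  [deg 1]
  1: ∅  [deadlock]
  2: ∅  [deadlock]
  4: a→5  b→1  tau→2  [deg 3]
  5: tau→6  [deg 1]
  6: ∅  [deadlock]
trace reaching 1: tau·b

Answer: DEADLOCK at state 1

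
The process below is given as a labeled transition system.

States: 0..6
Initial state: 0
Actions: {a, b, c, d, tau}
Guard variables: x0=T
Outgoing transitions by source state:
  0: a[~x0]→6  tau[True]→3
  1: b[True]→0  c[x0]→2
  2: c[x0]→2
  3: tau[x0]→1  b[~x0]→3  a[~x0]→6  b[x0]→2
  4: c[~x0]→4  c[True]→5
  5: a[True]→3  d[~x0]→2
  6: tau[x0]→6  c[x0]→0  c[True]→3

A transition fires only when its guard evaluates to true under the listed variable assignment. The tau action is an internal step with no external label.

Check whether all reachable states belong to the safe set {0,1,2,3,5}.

Inv-set: {0,1,2,3,5}
Reachable = {0,1,2,3}
  0: safe
  1: safe
  2: safe
  3: safe

Answer: INVARIANT HOLDS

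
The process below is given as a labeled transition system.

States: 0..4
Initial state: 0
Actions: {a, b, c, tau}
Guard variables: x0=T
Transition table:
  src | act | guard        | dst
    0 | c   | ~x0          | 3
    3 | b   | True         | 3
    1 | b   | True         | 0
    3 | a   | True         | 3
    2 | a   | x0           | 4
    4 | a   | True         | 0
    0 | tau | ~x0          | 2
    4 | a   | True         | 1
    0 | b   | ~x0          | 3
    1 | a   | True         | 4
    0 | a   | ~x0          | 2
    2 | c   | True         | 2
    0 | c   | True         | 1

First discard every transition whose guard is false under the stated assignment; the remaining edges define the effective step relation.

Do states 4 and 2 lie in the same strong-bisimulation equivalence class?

Answer: NOT BISIMILAR

Trace:
Compute ~ classes (split until stable):
  P[0] = {{0,1,2,3,4}}
  P[1] = {{0},{1,3},{2},{4}}
  P[2] = {{0},{1},{2},{3},{4}}
5 equivalence class(es) (converged in 3)
class of 4: {4}; class of 2: {2}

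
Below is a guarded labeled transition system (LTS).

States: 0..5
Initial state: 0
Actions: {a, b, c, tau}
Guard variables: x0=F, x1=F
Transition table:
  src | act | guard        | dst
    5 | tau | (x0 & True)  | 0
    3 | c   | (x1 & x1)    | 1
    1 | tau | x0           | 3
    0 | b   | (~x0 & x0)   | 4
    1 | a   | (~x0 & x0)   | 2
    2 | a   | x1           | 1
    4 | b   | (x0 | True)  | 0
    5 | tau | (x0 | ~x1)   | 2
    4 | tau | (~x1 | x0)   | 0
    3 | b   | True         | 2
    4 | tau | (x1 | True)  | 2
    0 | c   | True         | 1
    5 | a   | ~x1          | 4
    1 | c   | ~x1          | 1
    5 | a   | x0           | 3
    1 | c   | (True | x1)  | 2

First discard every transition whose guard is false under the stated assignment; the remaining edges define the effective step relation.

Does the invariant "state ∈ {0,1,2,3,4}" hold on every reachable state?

Answer: INVARIANT HOLDS

Trace:
Allowed set {0,1,2,3,4}
R = {0,1,2}
  0: ✓
  1: ✓
  2: ✓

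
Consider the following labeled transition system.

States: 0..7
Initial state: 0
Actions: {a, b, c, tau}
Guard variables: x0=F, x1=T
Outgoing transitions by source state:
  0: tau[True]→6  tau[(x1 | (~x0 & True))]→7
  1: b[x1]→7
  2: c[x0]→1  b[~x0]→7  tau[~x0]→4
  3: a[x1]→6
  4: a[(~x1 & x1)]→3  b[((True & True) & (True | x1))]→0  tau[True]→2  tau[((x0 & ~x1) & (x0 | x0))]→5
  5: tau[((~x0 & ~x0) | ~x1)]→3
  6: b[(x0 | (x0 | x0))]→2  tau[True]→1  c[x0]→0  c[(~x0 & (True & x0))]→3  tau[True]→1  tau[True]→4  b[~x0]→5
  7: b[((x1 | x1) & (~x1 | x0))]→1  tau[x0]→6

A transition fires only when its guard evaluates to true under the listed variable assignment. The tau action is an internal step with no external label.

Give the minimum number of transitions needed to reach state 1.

Layered search for 1:
  Layer 0: {0}
  Layer 1: {6,7}
  Layer 2: {1,4,5}
depth(1)=2, e.g. tau·tau

Answer: 2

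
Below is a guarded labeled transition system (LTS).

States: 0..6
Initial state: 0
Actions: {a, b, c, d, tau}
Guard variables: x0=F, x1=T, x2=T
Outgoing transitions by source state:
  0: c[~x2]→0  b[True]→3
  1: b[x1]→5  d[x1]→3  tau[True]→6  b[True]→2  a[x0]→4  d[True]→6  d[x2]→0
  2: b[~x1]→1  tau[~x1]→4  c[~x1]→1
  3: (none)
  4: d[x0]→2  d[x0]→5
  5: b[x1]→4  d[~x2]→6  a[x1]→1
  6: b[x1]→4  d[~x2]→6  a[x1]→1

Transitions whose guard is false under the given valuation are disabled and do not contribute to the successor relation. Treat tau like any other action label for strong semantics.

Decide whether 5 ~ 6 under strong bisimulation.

Compute ~ classes (split until stable):
  round 0: {{0,1,2,3,4,5,6}}
  round 1: {{0},{1},{2,3,4},{5,6}}
stable after 2 split(s): 4 block(s)
[5]={5,6}  [6]={5,6}

Answer: BISIMILAR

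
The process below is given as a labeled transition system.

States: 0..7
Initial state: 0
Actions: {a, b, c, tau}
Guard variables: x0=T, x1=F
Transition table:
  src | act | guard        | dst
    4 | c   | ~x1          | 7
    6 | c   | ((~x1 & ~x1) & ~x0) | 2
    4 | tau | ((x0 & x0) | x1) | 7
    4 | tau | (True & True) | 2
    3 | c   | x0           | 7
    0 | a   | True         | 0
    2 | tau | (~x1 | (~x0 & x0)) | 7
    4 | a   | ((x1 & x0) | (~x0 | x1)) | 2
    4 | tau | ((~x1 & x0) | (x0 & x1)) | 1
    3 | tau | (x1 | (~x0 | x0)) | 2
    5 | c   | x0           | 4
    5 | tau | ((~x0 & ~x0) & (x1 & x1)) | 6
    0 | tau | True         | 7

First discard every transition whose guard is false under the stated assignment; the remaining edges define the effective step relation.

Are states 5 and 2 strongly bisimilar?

Answer: NOT BISIMILAR

Analysis:
Compute ~ classes (split until stable):
  round 0: {{0,1,2,3,4,5,6,7}}
  round 1: {{0},{1,6,7},{2},{3,4},{5}}
  round 2: {{0},{1,6,7},{2},{3},{4},{5}}
stable after 3 split(s): 6 block(s)
[5]={5}  [2]={2}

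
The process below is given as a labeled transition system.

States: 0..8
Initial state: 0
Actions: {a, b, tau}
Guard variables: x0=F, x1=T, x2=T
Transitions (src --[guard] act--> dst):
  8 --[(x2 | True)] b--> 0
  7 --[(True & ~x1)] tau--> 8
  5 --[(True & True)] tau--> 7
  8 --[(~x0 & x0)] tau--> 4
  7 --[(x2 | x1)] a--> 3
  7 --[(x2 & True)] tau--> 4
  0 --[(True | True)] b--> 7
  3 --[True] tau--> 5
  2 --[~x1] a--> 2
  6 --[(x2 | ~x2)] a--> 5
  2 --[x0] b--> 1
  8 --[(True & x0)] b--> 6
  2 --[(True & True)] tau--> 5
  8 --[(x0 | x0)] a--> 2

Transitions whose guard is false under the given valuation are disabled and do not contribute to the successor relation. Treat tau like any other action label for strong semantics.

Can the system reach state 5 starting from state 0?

Answer: REACHABLE

Trace:
Guard filter leaves 8 enabled edge(s).
L0 = {0}
L1 = {7}  cumulative {0,7}
L2 = {3,4}  cumulative {0,3,4,7}
L3 = {5}  cumulative {0,3,4,5,7}
Reach set: {0,3,4,5,7}
witness 5: b·a·tau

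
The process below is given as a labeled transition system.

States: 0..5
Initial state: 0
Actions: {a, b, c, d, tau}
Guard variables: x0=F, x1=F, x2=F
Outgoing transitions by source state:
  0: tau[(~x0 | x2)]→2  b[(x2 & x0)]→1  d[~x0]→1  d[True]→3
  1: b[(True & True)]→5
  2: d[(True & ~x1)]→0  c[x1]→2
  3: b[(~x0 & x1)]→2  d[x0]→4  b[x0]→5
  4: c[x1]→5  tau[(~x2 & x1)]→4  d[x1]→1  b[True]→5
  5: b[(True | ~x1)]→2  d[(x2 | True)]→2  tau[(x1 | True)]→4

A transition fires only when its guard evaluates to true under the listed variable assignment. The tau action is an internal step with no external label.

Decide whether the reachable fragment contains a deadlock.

Answer: DEADLOCK at state 3

Analysis:
R = {0,1,2,3,4,5}
  0: d→1  d→3  tau→2  [deg 3]
  1: b→5  [deg 1]
  2: d→0  [deg 1]
  3: ∅  [deadlock]
  4: b→5  [deg 1]
  5: b→2  d→2  tau→4  [deg 3]
Path to 3: d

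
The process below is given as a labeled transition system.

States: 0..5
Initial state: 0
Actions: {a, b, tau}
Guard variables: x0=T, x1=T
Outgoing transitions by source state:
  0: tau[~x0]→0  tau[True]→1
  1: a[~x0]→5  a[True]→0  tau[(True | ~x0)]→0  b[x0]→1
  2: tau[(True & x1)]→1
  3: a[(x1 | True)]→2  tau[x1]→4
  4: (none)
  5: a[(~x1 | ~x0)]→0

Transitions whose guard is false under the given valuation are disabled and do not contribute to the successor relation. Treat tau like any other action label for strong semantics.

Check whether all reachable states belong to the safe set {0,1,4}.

Answer: INVARIANT HOLDS

Analysis:
Inv-set: {0,1,4}
Reachable = {0,1}
  0: ok
  1: ok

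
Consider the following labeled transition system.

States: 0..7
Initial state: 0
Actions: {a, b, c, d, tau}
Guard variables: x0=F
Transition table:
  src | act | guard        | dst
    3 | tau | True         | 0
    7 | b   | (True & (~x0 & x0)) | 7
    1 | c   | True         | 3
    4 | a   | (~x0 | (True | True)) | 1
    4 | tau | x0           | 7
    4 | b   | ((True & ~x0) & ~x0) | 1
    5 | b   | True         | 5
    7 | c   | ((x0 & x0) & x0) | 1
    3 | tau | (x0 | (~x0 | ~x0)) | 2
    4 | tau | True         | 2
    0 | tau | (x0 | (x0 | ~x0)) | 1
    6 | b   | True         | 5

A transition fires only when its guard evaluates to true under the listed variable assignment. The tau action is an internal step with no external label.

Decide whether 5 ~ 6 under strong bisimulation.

Compute ~ classes (split until stable):
  π0 = {{0,1,2,3,4,5,6,7}}
  π1 = {{0,3},{1},{2,7},{4},{5,6}}
  π2 = {{0},{1},{2,7},{3},{4},{5,6}}
6 equivalence class(es) (converged in 3)
[5]={5,6}  [6]={5,6}

Answer: BISIMILAR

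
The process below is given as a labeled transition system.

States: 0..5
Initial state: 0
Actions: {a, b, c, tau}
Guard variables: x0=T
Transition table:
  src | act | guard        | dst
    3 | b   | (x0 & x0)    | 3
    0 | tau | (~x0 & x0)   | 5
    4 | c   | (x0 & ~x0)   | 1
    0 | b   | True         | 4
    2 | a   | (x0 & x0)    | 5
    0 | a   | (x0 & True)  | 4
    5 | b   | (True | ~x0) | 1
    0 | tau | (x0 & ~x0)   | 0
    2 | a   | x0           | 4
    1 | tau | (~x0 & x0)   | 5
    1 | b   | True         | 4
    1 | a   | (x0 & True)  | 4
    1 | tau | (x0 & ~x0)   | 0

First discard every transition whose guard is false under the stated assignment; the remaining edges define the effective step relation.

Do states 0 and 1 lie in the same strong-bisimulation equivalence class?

Answer: BISIMILAR

Trace:
Compute ~ classes (split until stable):
  P[0] = {{0,1,2,3,4,5}}
  P[1] = {{0,1},{2},{3,5},{4}}
  P[2] = {{0,1},{2},{3},{4},{5}}
Fixed point at round 3; 5 class(es).
[0]={0,1}  [1]={0,1}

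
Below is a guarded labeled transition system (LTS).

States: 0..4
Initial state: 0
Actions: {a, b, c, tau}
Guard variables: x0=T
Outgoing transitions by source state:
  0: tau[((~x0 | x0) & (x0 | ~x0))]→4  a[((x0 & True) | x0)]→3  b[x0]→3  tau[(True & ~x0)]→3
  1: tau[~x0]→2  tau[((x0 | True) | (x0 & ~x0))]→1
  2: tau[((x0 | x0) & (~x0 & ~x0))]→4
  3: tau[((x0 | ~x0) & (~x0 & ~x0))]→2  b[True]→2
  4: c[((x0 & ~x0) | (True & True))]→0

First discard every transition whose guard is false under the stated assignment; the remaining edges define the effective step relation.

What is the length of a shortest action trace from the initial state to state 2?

Answer: 2

Trace:
Layered search for 2:
  depth 0: {0}
  depth 1: {3,4}
  depth 2: {2}
2 enters at depth 2; path a·b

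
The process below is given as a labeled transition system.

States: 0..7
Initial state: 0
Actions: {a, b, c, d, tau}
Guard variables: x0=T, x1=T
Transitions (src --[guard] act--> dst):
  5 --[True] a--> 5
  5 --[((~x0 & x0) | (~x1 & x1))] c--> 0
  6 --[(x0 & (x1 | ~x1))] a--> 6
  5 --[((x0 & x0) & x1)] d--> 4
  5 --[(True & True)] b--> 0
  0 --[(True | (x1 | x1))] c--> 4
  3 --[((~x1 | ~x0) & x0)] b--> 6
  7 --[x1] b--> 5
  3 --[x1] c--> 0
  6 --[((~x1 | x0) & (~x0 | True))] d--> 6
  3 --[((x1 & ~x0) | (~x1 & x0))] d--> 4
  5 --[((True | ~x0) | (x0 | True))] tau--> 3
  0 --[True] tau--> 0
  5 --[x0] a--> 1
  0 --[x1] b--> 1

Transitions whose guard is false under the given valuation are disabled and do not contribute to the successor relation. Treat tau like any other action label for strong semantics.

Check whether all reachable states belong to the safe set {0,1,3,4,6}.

Answer: INVARIANT HOLDS

Analysis:
Safe = {0,1,3,4,6}
R = {0,1,4}
  0: safe
  1: safe
  4: safe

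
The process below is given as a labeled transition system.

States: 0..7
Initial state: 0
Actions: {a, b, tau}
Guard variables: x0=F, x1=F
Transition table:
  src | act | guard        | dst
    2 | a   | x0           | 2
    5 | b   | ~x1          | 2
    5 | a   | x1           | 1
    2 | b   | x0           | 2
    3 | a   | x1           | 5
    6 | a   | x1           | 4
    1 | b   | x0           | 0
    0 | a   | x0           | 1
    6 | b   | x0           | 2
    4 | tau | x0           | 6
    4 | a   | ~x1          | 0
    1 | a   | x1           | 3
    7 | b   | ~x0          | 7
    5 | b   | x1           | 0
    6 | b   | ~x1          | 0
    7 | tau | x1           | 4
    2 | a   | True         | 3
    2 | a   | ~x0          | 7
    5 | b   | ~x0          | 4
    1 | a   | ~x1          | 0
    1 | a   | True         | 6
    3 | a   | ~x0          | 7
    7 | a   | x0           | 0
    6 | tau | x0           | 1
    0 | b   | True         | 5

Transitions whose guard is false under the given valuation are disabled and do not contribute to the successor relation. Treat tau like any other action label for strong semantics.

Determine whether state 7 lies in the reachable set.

After dropping false guards: 11 live edges.
depth 0: {0}
depth 1: {5}  now seen {0,5}
depth 2: {2,4}  now seen {0,2,4,5}
depth 3: {3,7}  now seen {0,2,3,4,5,7}
R = {0,2,3,4,5,7}
trace reaching 7: b·b·a

Answer: REACHABLE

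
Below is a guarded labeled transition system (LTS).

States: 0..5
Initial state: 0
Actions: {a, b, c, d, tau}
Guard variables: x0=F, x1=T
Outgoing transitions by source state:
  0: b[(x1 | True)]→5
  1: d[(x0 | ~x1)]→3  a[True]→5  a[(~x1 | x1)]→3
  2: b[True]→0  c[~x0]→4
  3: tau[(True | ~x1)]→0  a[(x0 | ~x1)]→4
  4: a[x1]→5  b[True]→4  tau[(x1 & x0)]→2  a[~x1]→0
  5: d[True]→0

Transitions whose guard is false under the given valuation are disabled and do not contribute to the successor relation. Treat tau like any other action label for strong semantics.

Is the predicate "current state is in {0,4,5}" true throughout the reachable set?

Allowed set {0,4,5}
R = {0,5}
  0: safe
  5: safe

Answer: INVARIANT HOLDS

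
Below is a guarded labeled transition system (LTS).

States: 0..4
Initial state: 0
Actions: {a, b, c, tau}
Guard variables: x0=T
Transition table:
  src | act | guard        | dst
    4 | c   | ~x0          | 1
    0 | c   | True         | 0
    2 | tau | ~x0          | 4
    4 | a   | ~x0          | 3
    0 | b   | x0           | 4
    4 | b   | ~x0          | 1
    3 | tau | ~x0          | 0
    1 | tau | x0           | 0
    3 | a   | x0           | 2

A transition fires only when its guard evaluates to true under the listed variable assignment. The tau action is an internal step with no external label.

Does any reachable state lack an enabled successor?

Answer: DEADLOCK at state 4

Analysis:
Reach set: {0,4}
  0: b→4  c→0  [deg 2]
  4: ∅  [deadlock]
trace reaching 4: b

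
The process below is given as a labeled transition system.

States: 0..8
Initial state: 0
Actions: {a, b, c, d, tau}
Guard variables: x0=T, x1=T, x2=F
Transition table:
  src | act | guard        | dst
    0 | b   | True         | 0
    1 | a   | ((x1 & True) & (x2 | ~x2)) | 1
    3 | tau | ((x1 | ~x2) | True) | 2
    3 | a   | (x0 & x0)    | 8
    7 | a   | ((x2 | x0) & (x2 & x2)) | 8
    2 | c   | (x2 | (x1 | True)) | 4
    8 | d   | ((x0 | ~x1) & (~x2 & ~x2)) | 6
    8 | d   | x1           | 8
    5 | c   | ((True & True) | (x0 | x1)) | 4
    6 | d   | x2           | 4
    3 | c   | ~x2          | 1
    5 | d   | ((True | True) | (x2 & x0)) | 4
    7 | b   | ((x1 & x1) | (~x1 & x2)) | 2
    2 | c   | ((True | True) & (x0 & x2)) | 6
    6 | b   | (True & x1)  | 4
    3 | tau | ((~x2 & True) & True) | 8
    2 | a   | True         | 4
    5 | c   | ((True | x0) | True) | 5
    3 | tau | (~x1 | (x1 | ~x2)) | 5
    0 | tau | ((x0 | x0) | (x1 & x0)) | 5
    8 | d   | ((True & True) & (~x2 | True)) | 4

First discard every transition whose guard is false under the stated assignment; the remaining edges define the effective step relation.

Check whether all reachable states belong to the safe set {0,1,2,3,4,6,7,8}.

Answer: INVARIANT VIOLATED at state 5

Analysis:
Allowed set {0,1,2,3,4,6,7,8}
Reachable = {0,4,5}
  0: ✓
  4: ✓
  5: VIOLATES
counterexample path to 5: tau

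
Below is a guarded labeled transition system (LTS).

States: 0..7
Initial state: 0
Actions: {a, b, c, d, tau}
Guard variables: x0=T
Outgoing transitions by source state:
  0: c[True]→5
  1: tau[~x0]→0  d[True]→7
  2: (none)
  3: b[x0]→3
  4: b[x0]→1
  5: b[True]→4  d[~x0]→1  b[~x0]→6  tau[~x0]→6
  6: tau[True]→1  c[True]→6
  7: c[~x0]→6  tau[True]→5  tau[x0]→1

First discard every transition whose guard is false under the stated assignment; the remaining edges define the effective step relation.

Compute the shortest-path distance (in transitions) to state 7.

Layered search for 7:
  Layer 0: {0}
  Layer 1: {5}
  Layer 2: {4}
  Layer 3: {1}
  Layer 4: {7}
7 enters at depth 4; path c·b·b·d

Answer: 4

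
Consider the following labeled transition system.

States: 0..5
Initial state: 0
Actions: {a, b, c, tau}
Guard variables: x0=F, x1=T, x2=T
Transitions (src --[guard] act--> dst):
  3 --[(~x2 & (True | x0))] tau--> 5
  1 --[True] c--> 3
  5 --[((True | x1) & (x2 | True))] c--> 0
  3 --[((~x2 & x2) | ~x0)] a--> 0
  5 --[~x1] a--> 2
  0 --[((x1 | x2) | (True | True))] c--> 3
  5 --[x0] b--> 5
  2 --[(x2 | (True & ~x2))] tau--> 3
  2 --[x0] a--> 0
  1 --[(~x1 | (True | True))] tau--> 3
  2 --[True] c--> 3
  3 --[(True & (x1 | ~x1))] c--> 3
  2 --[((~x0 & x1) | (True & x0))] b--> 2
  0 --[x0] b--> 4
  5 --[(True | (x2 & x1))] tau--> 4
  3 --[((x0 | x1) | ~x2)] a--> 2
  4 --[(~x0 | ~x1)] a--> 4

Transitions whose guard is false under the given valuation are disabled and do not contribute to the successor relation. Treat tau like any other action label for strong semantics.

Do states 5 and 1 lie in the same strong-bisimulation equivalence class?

Answer: NOT BISIMILAR

Working:
Bisimulation quotient by refinement:
  P[0] = {{0,1,2,3,4,5}}
  P[1] = {{0},{1,5},{2},{3},{4}}
  P[2] = {{0},{1},{2},{3},{4},{5}}
Fixed point at round 3; 6 class(es).
[5]={5}  [1]={1}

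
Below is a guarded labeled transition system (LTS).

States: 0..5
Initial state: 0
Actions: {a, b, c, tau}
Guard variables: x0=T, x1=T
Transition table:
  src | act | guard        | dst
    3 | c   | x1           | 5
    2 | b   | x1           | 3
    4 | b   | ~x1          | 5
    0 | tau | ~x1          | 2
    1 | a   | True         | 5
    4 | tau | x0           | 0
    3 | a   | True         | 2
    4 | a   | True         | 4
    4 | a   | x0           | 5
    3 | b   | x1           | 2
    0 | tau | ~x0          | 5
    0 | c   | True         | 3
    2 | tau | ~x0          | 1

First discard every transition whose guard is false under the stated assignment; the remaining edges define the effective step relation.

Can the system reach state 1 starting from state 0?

Answer: UNREACHABLE

Analysis:
After dropping false guards: 9 live edges.
L0 = {0}
L1 = {3}  now seen {0,3}
L2 = {2,5}  now seen {0,2,3,5}
Reachable = {0,2,3,5}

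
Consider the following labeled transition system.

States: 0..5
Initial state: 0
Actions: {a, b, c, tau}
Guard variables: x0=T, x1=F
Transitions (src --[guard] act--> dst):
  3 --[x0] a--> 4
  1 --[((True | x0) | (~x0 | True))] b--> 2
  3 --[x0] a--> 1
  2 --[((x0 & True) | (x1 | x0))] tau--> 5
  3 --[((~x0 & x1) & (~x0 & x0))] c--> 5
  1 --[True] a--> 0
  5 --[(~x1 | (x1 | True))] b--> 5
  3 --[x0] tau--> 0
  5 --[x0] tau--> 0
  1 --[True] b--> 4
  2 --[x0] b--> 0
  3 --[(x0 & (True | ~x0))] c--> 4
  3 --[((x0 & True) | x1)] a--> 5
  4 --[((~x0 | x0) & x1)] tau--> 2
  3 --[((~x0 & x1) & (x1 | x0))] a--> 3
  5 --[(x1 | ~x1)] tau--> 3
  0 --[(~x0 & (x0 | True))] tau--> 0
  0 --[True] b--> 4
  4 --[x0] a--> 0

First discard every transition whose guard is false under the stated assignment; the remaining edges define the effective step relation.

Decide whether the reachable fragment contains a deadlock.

Reachable = {0,4}
  0: b→4  [1 out]
  4: a→0  [1 out]

Answer: DEADLOCK-FREE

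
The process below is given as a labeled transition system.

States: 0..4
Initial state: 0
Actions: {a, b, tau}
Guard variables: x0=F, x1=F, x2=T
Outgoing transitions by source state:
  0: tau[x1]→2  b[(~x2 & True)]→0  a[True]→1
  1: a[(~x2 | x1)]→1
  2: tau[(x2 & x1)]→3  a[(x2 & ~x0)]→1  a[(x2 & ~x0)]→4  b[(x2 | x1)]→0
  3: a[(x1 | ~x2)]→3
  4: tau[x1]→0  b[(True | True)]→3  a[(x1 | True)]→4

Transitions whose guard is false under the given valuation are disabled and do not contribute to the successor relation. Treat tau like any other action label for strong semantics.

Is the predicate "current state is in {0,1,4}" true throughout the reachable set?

Safe = {0,1,4}
Reach set: {0,1}
  0: ✓
  1: ✓

Answer: INVARIANT HOLDS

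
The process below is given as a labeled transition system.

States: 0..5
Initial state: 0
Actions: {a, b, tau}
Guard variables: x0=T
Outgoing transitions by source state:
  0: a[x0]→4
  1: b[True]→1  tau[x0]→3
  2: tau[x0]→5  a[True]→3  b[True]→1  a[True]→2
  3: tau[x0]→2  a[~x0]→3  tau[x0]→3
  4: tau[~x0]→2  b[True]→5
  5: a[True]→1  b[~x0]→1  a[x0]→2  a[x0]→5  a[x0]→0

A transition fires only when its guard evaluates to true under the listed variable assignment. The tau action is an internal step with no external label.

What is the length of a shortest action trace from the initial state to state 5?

Answer: 2

Working:
Layered search for 5:
  Layer 0: {0}
  Layer 1: {4}
  Layer 2: {5}
5 enters at depth 2; path a·b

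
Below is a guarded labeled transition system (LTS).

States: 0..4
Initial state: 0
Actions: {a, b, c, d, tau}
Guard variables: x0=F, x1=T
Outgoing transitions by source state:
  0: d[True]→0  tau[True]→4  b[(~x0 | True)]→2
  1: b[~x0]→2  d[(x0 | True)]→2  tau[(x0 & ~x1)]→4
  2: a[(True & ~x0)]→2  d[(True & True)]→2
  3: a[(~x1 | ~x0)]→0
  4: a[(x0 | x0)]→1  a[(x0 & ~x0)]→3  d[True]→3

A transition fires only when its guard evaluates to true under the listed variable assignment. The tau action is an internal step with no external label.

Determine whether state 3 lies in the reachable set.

Answer: REACHABLE

Working:
9 transition(s) survive guard evaluation.
Layer 0: {0}
Layer 1: {2,4}  total {0,2,4}
Layer 2: {3}  total {0,2,3,4}
R = {0,2,3,4}
witness 3: tau·d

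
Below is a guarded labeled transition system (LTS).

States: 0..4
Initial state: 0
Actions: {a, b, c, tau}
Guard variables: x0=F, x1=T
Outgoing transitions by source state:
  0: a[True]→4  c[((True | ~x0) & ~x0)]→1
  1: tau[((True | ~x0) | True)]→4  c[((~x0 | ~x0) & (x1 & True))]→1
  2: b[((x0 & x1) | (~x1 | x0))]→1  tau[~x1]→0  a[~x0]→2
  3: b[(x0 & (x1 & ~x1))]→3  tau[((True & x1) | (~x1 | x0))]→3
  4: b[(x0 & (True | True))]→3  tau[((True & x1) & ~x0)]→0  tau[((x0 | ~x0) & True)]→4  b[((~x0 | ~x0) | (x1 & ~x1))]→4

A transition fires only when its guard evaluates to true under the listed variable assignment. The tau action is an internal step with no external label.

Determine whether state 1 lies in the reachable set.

Answer: REACHABLE

Analysis:
Guard filter leaves 9 enabled edge(s).
L0 = {0}
L1 = {1,4}  cumulative {0,1,4}
Reachable = {0,1,4}
witness 1: c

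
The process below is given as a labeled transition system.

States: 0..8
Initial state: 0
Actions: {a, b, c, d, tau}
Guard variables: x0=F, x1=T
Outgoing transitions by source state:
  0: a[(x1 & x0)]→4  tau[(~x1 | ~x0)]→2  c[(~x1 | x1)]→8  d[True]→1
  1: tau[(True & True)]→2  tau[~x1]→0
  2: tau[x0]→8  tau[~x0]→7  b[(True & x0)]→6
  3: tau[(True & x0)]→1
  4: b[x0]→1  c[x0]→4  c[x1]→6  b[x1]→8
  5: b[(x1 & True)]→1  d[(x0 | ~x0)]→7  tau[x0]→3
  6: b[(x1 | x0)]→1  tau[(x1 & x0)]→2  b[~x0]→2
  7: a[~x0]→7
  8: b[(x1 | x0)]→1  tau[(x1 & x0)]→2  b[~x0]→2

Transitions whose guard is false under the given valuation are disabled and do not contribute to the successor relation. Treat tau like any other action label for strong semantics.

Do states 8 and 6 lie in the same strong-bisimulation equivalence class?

Compute ~ classes (split until stable):
  π0 = {{0,1,2,3,4,5,6,7,8}}
  π1 = {{0},{1,2},{3},{4},{5},{6,8},{7}}
  π2 = {{0},{1},{2},{3},{4},{5},{6,8},{7}}
8 equivalence class(es) (converged in 3)
[8]={6,8}  [6]={6,8}

Answer: BISIMILAR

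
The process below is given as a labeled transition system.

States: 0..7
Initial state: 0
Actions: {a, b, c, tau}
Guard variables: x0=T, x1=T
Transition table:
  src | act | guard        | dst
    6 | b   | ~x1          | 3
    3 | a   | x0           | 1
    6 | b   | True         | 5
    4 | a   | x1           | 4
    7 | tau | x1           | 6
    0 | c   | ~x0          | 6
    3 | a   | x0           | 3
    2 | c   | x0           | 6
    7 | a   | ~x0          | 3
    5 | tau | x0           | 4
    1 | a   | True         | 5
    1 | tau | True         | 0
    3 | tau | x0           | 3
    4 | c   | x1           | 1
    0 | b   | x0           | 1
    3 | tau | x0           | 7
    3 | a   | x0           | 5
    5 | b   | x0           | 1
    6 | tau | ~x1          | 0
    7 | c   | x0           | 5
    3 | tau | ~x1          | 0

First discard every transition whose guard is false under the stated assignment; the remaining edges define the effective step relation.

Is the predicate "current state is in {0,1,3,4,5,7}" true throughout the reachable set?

Safe = {0,1,3,4,5,7}
Reach set: {0,1,4,5}
  0: ✓
  1: ✓
  4: ✓
  5: ✓

Answer: INVARIANT HOLDS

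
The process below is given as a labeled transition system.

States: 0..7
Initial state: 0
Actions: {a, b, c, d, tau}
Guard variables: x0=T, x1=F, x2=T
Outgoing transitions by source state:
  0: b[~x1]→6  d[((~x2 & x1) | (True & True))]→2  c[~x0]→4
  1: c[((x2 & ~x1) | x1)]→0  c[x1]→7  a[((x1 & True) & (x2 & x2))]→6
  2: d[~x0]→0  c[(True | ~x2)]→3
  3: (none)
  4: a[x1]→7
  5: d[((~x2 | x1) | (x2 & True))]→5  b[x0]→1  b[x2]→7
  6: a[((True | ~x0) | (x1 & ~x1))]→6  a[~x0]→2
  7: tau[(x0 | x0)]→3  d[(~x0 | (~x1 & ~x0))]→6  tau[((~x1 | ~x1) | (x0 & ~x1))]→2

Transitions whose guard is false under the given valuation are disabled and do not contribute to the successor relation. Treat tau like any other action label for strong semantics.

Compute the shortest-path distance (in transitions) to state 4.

Answer: UNREACHABLE

Analysis:
BFS to 4:
  L0 = {0}
  L1 = {2,6}
  L2 = {3}
4 never appears.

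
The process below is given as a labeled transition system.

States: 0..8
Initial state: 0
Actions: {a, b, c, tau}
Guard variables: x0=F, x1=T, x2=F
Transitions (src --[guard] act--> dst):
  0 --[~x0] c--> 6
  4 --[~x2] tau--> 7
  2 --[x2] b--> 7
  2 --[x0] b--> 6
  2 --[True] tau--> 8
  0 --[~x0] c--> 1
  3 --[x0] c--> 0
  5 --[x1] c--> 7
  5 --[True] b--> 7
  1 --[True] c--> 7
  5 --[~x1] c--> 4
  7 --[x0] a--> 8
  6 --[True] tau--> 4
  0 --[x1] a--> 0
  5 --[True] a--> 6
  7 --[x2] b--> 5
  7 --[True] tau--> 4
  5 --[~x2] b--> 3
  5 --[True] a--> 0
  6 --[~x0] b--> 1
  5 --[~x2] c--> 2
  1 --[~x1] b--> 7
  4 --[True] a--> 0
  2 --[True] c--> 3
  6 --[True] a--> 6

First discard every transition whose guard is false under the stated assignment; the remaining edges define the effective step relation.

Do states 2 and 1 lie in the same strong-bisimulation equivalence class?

Compute ~ classes (split until stable):
  π0 = {{0,1,2,3,4,5,6,7,8}}
  π1 = {{0},{1},{2},{3,8},{4},{5},{6},{7}}
8 equivalence class(es) (converged in 2)
2∈{2}, 1∈{1}

Answer: NOT BISIMILAR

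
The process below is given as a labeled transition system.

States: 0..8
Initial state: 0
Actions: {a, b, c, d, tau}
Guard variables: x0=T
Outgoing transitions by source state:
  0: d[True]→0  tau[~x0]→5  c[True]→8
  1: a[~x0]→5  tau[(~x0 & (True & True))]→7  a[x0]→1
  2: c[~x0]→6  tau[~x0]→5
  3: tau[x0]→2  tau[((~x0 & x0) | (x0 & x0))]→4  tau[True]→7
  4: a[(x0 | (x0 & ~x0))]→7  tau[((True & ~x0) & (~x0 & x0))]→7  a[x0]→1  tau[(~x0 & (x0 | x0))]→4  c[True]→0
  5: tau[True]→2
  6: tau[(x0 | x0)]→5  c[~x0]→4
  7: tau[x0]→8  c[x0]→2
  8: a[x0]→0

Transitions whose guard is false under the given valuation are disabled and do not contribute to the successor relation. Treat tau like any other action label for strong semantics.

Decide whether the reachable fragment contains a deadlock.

R = {0,8}
  0: c→8  d→0  [2 out]
  8: a→0  [1 out]

Answer: DEADLOCK-FREE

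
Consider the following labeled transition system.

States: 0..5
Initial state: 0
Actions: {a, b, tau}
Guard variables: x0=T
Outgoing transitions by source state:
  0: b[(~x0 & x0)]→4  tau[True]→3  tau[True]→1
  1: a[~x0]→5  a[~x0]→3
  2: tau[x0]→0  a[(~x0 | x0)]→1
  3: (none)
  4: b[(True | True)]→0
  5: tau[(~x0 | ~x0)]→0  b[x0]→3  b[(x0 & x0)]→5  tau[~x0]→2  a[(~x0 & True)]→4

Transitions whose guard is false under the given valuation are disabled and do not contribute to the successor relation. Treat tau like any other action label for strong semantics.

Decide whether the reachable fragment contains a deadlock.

Reach set: {0,1,3}
  0: tau→1  tau→3  [deg 2]
  1: ∅  [deadlock]
  3: ∅  [deadlock]
trace reaching 1: tau

Answer: DEADLOCK at state 1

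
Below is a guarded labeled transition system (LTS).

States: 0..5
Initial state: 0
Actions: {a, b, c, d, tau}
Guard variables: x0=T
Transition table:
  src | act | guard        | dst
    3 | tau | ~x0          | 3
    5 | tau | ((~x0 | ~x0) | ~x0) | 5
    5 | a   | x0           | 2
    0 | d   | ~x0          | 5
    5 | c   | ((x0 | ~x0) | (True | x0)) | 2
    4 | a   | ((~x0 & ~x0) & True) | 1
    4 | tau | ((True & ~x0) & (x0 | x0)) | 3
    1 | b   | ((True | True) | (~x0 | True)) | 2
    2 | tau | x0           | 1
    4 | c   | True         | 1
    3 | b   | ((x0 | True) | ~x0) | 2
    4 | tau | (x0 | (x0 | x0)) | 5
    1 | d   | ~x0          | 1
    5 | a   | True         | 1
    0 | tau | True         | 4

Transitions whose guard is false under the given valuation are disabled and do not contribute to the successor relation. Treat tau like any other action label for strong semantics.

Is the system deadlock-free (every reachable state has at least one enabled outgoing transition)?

Reach set: {0,1,2,4,5}
  0: tau→4  [deg 1]
  1: b→2  [deg 1]
  2: tau→1  [deg 1]
  4: c→1  tau→5  [deg 2]
  5: a→1  a→2  c→2  [deg 3]

Answer: DEADLOCK-FREE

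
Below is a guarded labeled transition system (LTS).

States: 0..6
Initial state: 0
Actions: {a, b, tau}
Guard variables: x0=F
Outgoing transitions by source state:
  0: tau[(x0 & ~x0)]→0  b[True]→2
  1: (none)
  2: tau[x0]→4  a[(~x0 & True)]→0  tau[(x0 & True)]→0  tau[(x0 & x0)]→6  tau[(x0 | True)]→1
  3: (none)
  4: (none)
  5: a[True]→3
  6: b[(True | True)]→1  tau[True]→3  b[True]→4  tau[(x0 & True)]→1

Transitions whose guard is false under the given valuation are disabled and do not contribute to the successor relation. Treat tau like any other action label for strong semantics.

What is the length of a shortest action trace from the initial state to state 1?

Answer: 2

Trace:
Breadth-first toward 1:
  depth 0: {0}
  depth 1: {2}
  depth 2: {1}
depth(1)=2, e.g. b·tau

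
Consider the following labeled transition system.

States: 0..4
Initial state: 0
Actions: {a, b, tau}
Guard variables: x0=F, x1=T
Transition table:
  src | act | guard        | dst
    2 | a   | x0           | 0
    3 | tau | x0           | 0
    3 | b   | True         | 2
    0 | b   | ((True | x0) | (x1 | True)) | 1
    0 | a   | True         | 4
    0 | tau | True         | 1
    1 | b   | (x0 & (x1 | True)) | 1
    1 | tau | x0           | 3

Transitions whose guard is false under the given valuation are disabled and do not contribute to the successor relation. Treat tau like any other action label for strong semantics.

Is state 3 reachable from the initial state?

Guard filter leaves 4 enabled edge(s).
L0 = {0}
L1 = {1,4}  total {0,1,4}
Reach set: {0,1,4}

Answer: UNREACHABLE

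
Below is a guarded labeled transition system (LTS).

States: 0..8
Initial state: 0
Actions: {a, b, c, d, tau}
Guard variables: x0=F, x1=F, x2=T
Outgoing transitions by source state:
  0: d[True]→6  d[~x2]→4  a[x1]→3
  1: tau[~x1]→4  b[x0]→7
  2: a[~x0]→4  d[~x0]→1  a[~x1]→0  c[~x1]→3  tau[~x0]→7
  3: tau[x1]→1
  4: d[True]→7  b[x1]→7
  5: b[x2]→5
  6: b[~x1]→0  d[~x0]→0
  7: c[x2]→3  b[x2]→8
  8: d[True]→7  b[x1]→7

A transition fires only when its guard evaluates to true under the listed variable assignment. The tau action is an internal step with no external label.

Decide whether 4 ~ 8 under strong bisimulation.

Answer: BISIMILAR

Working:
Compute ~ classes (split until stable):
  round 0: {{0,1,2,3,4,5,6,7,8}}
  round 1: {{0,4,8},{1},{2},{3},{5},{6},{7}}
  round 2: {{0},{1},{2},{3},{4,8},{5},{6},{7}}
stable after 3 split(s): 8 block(s)
class of 4: {4,8}; class of 8: {4,8}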